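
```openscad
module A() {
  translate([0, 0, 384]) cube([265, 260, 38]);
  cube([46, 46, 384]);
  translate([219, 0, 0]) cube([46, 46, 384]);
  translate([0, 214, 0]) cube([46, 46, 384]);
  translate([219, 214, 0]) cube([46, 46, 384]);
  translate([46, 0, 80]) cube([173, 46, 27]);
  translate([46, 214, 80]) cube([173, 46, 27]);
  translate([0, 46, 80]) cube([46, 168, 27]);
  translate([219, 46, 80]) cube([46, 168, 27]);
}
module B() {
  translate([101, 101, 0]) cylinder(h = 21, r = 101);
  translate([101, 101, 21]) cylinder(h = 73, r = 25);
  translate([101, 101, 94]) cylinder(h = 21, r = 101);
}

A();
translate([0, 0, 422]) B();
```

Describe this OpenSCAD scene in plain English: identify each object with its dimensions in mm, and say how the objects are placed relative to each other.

A is a four-legged stool. The seat is 265×260 mm, 38 mm thick, top at z = 422 mm. It stands on four square legs, each 46×46 mm in cross-section, from z = 0 to the seat underside, each flush with a corner of the seat. Four stretchers, 46 mm wide and 27 mm tall, connect adjacent legs with their undersides at z = 80 mm, each running between the inner faces of the legs it joins and aligned with the legs' outer faces on the other axis.

B is a spool: two coaxial disc flanges of radius 101 mm and thickness 21 mm, joined by a core cylinder of radius 25 mm and height 73 mm. The lower flange rests on z = 0 and the three cylinders share a vertical axis.

The spool is on top of the stool.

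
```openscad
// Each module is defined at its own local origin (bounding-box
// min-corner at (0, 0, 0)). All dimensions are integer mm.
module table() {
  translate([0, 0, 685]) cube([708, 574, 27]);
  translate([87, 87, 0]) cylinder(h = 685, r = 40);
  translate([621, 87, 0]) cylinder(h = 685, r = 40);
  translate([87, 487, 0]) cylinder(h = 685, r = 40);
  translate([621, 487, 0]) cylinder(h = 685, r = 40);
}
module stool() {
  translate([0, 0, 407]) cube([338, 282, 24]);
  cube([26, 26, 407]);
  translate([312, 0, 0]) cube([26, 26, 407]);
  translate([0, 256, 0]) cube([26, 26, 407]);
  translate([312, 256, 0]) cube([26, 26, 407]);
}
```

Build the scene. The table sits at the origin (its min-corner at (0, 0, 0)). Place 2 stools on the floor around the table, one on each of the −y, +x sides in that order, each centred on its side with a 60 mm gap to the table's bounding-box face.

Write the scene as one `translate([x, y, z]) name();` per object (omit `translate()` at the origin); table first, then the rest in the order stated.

table();
translate([185, -342, 0]) stool();
translate([768, 146, 0]) stool();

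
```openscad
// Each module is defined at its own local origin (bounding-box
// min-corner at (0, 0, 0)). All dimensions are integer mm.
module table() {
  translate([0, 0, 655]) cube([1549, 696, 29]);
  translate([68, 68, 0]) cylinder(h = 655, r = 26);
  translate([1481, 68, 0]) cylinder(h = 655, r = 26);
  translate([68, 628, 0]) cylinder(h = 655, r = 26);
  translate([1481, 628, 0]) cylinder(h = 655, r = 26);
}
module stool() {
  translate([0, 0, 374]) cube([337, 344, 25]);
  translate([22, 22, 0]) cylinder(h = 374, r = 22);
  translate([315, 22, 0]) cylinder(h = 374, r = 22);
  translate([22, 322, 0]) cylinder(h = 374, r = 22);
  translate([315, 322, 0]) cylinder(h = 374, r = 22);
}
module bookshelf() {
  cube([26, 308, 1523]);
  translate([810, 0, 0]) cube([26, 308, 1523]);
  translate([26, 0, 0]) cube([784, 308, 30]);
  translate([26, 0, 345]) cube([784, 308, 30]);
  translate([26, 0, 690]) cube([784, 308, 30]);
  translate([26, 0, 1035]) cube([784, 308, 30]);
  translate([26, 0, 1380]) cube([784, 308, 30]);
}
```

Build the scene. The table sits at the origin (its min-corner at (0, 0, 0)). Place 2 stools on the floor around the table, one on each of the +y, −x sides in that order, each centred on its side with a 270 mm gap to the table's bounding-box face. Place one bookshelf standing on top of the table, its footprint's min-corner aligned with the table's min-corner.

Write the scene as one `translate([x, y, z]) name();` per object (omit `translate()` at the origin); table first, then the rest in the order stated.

table();
translate([606, 966, 0]) stool();
translate([-607, 176, 0]) stool();
translate([0, 0, 684]) bookshelf();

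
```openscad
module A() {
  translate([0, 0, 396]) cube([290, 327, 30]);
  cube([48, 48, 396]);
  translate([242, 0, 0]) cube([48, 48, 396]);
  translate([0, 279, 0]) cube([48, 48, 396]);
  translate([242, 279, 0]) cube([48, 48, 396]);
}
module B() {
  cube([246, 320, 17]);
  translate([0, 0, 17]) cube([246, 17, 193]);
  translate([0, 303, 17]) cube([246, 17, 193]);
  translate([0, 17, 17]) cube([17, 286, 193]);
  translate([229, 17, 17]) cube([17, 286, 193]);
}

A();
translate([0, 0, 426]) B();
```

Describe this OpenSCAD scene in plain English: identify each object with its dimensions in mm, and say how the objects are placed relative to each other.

A is a four-legged stool. The seat is a 290×327×30 mm slab whose top surface is at z = 426 mm; four square legs, each 48×48 mm in cross-section, run from the floor (z = 0) to the underside of the seat, each flush with a corner of the seat.

B is an open-topped rectangular box: outside dimensions 246×320×210 mm, with a uniform wall and base thickness of 17 mm. The base is a full 246×320 slab on the floor; four walls sit on top of the base. The front and back walls (the −y and +y sides) span the full width; the two side walls fit between them.

The open box is on top of the stool.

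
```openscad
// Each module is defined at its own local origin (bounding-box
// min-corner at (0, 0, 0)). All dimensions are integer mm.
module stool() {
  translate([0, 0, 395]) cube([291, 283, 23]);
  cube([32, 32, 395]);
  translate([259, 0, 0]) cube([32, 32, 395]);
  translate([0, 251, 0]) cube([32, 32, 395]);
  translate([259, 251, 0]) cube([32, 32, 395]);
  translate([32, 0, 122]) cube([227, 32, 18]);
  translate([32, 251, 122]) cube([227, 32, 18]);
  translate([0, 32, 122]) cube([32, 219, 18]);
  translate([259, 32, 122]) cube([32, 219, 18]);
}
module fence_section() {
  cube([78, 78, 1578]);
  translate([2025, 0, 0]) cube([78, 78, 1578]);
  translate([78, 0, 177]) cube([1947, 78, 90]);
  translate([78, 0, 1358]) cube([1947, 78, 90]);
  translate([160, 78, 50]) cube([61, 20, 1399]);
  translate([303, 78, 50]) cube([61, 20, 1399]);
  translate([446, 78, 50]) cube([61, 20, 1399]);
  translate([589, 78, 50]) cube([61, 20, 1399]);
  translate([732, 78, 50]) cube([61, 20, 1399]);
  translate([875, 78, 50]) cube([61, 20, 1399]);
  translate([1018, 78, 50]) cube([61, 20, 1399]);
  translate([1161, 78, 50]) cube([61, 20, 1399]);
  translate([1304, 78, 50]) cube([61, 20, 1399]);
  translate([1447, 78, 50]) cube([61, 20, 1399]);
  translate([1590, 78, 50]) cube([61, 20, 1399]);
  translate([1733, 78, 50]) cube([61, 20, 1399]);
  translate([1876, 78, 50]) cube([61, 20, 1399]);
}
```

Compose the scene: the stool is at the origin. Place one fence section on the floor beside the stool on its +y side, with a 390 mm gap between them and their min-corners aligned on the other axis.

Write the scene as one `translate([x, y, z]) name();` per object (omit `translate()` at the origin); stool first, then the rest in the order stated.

stool();
translate([0, 673, 0]) fence_section();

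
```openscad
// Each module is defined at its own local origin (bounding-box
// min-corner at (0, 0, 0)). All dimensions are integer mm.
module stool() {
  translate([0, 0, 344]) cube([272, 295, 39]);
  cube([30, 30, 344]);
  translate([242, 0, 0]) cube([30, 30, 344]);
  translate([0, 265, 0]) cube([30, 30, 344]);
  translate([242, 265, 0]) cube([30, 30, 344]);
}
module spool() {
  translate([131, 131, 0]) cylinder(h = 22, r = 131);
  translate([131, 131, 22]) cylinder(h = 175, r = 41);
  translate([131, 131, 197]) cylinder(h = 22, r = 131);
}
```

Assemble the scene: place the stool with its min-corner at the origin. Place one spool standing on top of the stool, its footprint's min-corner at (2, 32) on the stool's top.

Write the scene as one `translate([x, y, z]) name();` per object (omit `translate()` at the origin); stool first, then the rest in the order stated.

stool();
translate([2, 32, 383]) spool();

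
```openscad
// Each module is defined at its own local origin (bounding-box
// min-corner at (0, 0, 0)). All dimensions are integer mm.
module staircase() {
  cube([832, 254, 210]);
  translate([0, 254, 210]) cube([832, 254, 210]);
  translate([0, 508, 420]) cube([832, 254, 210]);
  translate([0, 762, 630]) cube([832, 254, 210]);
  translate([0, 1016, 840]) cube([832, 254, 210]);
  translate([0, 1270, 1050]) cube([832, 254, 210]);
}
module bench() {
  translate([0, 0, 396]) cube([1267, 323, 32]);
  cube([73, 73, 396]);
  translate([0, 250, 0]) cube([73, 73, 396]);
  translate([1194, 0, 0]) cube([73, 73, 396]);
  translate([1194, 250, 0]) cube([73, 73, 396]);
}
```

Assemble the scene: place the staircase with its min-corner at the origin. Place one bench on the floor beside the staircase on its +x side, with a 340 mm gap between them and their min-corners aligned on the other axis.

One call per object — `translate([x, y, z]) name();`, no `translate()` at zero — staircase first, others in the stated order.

staircase();
translate([1172, 0, 0]) bench();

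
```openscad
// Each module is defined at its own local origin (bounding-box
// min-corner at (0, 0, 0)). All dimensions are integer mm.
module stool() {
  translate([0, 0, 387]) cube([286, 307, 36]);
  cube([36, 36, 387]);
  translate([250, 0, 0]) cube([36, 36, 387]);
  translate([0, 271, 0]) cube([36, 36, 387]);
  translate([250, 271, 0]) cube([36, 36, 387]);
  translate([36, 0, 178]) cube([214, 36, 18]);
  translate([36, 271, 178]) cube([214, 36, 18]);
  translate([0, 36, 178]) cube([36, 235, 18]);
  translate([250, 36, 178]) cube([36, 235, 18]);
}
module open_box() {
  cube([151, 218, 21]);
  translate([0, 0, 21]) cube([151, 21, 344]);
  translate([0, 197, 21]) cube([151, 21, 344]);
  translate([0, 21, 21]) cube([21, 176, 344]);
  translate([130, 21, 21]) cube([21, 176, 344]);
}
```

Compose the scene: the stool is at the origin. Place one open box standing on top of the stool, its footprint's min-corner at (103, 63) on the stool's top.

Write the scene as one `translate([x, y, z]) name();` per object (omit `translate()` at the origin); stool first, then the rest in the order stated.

stool();
translate([103, 63, 423]) open_box();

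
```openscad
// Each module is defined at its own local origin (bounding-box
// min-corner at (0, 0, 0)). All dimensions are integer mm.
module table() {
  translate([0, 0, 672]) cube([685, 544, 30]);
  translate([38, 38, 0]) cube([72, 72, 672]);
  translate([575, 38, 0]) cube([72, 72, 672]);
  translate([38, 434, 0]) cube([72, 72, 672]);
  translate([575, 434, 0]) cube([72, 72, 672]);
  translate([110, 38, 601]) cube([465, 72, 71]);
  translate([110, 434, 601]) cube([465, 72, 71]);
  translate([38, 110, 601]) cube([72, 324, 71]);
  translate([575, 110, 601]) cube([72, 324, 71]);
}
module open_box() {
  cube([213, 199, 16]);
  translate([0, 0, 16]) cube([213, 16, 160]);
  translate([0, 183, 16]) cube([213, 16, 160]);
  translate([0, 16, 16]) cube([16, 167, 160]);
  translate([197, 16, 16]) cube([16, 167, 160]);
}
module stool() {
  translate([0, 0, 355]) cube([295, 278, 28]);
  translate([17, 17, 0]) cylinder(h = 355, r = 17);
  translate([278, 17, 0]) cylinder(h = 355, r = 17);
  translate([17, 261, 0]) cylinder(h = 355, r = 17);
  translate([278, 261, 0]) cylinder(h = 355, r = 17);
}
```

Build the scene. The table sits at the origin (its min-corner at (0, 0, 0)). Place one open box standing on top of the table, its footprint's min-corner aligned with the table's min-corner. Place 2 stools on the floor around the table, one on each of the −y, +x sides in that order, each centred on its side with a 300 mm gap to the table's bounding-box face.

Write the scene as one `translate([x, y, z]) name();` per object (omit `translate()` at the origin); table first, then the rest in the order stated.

table();
translate([0, 0, 702]) open_box();
translate([195, -578, 0]) stool();
translate([985, 133, 0]) stool();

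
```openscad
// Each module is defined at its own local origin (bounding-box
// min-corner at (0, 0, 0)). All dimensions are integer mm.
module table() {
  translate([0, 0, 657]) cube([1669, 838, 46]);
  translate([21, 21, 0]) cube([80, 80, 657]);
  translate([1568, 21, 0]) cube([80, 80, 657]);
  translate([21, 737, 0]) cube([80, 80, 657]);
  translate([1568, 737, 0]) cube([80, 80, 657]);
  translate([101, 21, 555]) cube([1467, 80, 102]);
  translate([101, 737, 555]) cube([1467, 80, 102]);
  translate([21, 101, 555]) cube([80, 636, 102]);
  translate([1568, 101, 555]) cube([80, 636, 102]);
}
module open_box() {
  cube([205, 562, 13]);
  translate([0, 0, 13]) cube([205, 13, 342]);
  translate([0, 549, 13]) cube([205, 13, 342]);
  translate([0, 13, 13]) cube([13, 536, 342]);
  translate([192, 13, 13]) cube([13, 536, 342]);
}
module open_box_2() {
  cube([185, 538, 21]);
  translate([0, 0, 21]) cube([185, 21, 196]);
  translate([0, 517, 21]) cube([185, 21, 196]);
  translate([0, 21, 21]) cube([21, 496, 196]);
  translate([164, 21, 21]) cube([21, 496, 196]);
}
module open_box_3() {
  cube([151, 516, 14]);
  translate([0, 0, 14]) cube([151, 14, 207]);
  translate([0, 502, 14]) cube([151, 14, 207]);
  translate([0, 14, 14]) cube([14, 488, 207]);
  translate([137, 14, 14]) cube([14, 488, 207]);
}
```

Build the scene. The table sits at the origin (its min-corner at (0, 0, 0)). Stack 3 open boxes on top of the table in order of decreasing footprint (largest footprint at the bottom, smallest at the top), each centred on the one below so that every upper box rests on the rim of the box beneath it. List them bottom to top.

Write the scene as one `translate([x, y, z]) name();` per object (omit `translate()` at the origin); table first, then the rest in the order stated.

table();
translate([732, 138, 703]) open_box();
translate([742, 150, 1058]) open_box_2();
translate([759, 161, 1275]) open_box_3();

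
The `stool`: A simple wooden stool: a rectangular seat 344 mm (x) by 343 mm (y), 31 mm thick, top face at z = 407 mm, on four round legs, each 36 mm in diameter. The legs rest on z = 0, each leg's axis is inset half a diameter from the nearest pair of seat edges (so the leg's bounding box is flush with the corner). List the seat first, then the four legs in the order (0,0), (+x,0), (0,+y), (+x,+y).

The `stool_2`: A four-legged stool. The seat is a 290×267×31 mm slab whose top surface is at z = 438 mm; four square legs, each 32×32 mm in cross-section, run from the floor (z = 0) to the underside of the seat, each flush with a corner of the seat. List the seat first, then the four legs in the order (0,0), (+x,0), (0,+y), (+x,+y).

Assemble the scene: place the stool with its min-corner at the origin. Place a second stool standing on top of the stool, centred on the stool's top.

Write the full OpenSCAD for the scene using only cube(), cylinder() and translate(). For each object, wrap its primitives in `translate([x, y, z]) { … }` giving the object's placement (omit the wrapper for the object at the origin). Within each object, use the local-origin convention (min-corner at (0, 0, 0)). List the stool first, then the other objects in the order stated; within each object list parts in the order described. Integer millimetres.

translate([0, 0, 376]) cube([344, 343, 31]);
translate([18, 18, 0]) cylinder(h = 376, r = 18);
translate([326, 18, 0]) cylinder(h = 376, r = 18);
translate([18, 325, 0]) cylinder(h = 376, r = 18);
translate([326, 325, 0]) cylinder(h = 376, r = 18);
translate([27, 38, 407]) {
  translate([0, 0, 407]) cube([290, 267, 31]);
  cube([32, 32, 407]);
  translate([258, 0, 0]) cube([32, 32, 407]);
  translate([0, 235, 0]) cube([32, 32, 407]);
  translate([258, 235, 0]) cube([32, 32, 407]);
}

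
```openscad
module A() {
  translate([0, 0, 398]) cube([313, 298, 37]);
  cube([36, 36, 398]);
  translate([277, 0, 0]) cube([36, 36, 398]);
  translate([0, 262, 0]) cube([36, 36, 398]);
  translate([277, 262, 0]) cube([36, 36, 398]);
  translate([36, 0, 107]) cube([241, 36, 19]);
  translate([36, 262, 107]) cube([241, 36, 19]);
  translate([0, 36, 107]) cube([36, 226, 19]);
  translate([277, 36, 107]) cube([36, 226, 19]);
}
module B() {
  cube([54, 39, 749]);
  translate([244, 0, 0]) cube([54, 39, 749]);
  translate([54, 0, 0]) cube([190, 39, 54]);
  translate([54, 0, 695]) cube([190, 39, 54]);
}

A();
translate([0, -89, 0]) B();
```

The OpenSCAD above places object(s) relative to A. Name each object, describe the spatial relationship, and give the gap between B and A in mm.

The picture frame's nearest face is 50 mm from the stool's −y face.

A is a stool. B is a picture frame. The picture frame is on the floor beside the stool on its −y side. The gap between the picture frame and the stool is 50 mm.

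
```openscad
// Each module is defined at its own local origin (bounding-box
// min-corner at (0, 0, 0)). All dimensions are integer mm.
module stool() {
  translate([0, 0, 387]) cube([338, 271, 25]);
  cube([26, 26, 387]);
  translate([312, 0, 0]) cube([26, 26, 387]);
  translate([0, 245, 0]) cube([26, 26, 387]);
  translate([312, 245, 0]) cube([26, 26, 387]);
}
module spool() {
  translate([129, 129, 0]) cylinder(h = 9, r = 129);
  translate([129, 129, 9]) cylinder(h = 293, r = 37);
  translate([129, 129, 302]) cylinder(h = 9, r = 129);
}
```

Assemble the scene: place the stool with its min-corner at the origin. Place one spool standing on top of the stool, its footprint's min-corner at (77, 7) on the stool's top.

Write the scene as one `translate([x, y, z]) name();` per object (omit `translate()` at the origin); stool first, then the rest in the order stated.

stool();
translate([77, 7, 412]) spool();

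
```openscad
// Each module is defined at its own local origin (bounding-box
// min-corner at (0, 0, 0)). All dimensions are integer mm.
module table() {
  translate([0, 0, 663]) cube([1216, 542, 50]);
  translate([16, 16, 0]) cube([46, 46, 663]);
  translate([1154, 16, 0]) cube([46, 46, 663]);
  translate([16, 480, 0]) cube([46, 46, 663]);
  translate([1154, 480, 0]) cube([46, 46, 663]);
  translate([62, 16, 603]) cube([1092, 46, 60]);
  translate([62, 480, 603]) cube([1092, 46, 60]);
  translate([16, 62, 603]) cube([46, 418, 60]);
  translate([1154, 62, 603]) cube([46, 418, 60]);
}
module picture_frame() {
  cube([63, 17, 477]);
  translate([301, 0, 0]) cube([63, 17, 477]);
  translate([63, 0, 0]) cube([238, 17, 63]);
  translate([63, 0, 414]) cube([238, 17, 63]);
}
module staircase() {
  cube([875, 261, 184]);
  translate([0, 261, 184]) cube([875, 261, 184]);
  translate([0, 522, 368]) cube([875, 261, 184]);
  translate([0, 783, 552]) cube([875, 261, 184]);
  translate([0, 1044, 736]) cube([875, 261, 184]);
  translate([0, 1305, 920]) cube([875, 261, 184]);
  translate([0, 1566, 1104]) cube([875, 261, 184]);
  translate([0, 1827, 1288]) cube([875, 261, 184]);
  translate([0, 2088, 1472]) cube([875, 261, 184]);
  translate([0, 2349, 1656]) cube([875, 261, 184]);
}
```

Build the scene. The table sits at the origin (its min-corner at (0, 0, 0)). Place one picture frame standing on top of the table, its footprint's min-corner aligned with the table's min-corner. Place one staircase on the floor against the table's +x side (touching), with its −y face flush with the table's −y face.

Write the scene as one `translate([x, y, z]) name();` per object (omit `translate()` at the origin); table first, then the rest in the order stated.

table();
translate([0, 0, 713]) picture_frame();
translate([1216, 0, 0]) staircase();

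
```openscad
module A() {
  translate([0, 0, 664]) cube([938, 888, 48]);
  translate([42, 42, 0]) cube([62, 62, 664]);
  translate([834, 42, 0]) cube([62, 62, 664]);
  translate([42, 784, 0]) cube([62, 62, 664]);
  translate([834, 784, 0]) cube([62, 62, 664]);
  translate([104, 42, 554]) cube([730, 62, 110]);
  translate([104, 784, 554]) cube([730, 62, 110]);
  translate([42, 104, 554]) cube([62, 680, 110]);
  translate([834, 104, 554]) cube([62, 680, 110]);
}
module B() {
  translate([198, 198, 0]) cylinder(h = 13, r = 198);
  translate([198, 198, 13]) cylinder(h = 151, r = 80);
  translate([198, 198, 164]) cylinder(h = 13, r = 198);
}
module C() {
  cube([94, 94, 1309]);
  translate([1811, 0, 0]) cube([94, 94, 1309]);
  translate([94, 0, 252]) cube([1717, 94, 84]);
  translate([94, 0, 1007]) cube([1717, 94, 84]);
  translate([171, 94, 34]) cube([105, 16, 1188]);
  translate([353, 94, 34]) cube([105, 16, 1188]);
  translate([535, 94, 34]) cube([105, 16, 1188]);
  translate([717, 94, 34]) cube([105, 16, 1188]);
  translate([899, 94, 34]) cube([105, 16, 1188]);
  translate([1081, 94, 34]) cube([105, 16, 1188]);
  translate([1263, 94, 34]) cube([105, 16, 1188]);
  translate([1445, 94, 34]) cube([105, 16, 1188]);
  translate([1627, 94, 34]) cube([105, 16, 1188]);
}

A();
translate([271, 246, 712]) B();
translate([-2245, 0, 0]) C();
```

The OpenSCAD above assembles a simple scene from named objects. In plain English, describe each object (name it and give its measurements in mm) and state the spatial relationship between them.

A is a rectangular dining table. The top is 938×888×48 mm with its upper surface at z = 712 mm. It stands on four 62×62 mm square legs, each inset 42 mm from the nearest pair of top edges, running from the floor to the underside of the top. Four apron rails, 62 mm thick and 110 mm tall, run between adjacent legs with their top edges flush with the underside of the top and their outer faces flush with the legs' outer faces.

B is a spool: two coaxial disc flanges of radius 198 mm and thickness 13 mm, joined by a core cylinder of radius 80 mm and height 151 mm. The lower flange rests on z = 0 and the three cylinders share a vertical axis.

C is a fence section. Two 94×94 mm posts, 1309 mm tall, stand on the floor with a clear span of 1717 mm between their inner faces. Two horizontal rails of 94×84 mm section span the gap between the posts with their undersides at z = 252 mm and z = 1007 mm, flush with the posts' −y face. 9 pickets, each 105 mm wide, 16 mm thick and 1188 mm tall, are fixed to the +y face of the rails with their bottoms at z = 34 mm, evenly spaced across the span with equal gaps (rounded down to the nearest mm) at the −x end and between each pair — any rounding remainder accumulates at the +x end.

The spool is on top of the table, centred. The fence section is on the floor beside the table on its −x side.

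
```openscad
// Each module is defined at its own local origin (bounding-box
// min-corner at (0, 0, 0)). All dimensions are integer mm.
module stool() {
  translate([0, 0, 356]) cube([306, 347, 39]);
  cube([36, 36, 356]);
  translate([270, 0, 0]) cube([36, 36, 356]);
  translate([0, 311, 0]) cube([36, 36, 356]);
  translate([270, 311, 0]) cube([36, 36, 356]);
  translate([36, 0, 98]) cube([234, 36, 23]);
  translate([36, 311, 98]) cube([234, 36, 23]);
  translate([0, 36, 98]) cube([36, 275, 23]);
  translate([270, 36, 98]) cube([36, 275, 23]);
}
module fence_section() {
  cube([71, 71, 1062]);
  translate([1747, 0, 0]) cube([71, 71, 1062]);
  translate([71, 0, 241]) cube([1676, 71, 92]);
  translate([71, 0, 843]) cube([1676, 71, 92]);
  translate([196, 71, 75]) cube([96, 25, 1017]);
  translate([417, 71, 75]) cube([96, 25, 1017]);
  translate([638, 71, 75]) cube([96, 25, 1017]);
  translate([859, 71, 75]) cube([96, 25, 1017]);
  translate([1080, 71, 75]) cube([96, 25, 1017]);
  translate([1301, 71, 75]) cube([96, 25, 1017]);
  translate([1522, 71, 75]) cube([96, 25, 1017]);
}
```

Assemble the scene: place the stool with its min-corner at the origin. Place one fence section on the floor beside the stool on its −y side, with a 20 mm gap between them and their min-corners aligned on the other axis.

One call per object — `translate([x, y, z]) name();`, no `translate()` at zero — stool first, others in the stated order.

stool();
translate([0, -116, 0]) fence_section();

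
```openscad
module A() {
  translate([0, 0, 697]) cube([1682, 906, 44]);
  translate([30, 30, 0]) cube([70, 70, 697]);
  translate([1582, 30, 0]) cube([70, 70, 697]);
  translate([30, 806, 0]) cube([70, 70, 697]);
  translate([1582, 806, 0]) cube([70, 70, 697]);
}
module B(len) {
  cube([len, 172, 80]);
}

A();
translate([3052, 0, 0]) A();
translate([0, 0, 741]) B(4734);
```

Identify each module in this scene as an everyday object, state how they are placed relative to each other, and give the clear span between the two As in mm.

A is a table. B is a beam. A beam spans the tops of two tables. The clear span between the two tables is 1370 mm.

Second table starts at x = 3052; first ends at x = 1682; clear span = 3052 − 1682 = 1370 mm.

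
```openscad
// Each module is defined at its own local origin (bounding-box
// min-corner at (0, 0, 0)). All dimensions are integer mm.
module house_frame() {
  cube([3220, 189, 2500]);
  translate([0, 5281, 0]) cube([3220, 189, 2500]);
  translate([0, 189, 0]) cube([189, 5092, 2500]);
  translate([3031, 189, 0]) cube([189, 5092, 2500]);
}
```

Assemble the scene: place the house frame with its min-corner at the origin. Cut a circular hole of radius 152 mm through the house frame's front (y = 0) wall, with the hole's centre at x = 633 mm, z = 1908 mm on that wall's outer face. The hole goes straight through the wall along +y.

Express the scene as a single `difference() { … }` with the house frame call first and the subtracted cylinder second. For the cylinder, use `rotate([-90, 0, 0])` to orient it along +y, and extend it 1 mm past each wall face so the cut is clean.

difference() {
  house_frame();
  translate([633, -1, 1908]) rotate([-90, 0, 0]) cylinder(h = 191, r = 152);
}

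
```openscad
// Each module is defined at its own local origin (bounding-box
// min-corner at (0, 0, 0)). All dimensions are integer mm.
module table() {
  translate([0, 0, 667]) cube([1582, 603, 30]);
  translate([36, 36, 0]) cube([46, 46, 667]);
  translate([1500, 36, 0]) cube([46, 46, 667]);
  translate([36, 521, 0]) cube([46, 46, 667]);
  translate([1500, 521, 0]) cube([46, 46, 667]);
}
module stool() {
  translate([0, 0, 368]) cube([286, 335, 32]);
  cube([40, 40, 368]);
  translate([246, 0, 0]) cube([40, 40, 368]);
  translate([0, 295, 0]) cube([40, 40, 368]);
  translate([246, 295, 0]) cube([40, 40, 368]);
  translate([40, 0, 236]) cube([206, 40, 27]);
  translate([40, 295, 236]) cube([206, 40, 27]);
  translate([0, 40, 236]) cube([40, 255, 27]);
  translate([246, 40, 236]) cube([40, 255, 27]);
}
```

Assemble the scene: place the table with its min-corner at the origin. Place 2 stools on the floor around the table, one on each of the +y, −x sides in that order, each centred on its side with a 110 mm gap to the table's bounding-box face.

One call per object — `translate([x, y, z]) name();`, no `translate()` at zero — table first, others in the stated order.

table();
translate([648, 713, 0]) stool();
translate([-396, 134, 0]) stool();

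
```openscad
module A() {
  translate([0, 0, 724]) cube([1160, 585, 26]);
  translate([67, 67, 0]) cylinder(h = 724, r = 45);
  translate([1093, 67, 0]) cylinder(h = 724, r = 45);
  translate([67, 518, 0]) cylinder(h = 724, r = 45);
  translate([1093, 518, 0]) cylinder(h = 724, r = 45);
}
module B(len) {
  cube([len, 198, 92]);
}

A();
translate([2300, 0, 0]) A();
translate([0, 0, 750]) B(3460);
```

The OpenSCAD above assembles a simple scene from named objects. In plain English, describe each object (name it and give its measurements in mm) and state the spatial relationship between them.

A is a table with a 1160×585 mm rectangular top, 26 mm thick, top surface at z = 750 mm, supported by four round legs of 90 mm diameter, each leg's bounding box inset 22 mm from the nearest pair of top edges, running from the floor.

B is a rectangular beam 3460 mm long (x), 198 mm deep (y), 92 mm thick (z).

The beam spans the tops of two tables placed 1140 mm apart, resting at z = 750 mm.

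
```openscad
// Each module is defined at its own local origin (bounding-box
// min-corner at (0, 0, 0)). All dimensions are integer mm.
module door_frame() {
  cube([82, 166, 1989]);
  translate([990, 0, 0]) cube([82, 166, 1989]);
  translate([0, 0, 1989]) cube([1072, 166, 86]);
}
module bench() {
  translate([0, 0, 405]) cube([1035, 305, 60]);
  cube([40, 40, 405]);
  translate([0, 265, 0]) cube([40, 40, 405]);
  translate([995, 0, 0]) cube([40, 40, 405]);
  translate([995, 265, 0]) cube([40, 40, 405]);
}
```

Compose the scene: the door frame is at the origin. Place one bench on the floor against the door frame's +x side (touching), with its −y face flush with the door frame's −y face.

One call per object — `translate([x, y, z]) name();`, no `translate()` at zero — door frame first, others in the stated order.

door_frame();
translate([1072, 0, 0]) bench();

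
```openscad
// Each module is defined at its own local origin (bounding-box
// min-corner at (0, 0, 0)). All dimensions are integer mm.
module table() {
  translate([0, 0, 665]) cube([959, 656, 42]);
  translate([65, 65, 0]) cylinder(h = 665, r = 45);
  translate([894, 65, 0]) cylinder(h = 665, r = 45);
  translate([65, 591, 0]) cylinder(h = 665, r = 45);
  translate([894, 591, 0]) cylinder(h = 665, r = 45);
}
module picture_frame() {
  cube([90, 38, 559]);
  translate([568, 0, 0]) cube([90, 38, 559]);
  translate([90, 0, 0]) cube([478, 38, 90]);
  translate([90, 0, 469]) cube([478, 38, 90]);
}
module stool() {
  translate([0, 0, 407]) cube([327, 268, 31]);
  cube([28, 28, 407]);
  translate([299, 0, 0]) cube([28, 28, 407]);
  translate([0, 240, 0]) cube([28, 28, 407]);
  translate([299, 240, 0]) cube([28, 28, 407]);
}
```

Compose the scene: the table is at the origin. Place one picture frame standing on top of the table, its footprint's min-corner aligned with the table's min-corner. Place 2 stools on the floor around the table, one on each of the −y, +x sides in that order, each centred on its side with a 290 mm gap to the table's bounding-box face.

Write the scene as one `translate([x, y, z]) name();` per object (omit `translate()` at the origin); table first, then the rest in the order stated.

table();
translate([0, 0, 707]) picture_frame();
translate([316, -558, 0]) stool();
translate([1249, 194, 0]) stool();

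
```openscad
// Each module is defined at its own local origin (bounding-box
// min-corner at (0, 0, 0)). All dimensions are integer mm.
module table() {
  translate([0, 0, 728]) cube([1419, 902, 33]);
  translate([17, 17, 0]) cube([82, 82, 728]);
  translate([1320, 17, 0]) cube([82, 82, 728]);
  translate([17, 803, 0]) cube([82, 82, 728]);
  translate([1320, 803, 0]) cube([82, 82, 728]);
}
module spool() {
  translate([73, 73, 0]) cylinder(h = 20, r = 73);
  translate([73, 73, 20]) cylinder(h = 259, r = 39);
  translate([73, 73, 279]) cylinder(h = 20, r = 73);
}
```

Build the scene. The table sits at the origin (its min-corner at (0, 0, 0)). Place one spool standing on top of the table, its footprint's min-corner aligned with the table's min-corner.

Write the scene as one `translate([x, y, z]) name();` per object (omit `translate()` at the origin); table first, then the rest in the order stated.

table();
translate([0, 0, 761]) spool();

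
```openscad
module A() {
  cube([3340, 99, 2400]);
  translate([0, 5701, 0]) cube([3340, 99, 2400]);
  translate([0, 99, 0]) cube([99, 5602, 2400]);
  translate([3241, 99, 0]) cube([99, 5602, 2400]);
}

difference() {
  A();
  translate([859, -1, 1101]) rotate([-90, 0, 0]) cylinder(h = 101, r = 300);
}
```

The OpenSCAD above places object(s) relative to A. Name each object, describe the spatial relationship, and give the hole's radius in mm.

The subtracted cylinder has r = 300 mm.

A is a house frame. The house frame has a circular hole through its front wall. The hole's radius is 300 mm.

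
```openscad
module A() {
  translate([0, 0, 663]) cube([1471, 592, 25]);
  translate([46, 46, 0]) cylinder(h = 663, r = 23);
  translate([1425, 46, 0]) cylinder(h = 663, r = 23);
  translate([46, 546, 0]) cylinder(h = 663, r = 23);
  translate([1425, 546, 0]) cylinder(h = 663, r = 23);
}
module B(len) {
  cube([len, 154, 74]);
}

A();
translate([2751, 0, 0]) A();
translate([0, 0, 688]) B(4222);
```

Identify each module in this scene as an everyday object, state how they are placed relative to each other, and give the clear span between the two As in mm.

A is a table. B is a beam. A beam spans the tops of two tables. The clear span between the two tables is 1280 mm.

Second table starts at x = 2751; first ends at x = 1471; clear span = 2751 − 1471 = 1280 mm.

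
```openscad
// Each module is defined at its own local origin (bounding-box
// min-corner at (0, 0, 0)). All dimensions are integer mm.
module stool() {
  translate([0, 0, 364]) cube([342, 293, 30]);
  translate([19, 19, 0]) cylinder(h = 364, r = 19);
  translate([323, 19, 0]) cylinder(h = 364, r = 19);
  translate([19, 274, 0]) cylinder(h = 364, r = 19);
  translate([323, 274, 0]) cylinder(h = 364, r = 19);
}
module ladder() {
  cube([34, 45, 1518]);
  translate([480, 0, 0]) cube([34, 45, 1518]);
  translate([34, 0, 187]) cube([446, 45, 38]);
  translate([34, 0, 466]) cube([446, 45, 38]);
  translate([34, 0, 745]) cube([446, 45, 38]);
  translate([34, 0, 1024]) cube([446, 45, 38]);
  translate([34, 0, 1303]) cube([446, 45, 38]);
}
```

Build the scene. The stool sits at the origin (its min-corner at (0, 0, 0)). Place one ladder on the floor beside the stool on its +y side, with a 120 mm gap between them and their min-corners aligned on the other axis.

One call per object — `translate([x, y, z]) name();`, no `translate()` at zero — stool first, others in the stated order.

stool();
translate([0, 413, 0]) ladder();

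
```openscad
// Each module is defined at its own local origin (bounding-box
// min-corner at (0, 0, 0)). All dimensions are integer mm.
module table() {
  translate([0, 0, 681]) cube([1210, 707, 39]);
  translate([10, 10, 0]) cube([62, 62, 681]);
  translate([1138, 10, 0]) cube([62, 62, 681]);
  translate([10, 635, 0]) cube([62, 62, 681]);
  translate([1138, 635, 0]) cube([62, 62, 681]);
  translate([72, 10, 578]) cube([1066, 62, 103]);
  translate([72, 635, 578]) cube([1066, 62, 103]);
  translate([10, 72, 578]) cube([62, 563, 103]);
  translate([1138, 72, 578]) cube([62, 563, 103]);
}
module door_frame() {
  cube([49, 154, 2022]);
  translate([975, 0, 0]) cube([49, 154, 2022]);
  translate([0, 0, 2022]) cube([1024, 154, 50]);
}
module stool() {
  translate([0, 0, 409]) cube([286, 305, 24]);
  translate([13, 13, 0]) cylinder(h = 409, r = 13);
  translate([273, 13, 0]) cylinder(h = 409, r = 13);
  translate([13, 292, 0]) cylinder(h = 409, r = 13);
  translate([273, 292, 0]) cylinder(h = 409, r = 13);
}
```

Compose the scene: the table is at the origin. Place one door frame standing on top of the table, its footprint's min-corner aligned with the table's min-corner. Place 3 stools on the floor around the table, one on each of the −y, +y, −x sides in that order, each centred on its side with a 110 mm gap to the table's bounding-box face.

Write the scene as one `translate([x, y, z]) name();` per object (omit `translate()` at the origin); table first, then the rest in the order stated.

table();
translate([0, 0, 720]) door_frame();
translate([462, -415, 0]) stool();
translate([462, 817, 0]) stool();
translate([-396, 201, 0]) stool();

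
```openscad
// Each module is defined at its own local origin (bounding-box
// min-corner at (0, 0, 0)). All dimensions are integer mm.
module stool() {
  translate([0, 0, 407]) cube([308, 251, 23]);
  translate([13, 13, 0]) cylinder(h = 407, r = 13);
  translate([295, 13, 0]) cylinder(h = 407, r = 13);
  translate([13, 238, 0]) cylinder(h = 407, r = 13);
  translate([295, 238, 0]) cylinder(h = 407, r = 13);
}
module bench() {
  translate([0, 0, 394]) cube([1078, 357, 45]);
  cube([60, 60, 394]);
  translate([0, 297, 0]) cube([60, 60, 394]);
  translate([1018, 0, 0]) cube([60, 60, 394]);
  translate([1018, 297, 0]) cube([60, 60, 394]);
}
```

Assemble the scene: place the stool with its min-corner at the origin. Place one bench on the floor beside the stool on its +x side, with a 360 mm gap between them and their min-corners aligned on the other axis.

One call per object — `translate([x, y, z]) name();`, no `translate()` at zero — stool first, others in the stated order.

stool();
translate([668, 0, 0]) bench();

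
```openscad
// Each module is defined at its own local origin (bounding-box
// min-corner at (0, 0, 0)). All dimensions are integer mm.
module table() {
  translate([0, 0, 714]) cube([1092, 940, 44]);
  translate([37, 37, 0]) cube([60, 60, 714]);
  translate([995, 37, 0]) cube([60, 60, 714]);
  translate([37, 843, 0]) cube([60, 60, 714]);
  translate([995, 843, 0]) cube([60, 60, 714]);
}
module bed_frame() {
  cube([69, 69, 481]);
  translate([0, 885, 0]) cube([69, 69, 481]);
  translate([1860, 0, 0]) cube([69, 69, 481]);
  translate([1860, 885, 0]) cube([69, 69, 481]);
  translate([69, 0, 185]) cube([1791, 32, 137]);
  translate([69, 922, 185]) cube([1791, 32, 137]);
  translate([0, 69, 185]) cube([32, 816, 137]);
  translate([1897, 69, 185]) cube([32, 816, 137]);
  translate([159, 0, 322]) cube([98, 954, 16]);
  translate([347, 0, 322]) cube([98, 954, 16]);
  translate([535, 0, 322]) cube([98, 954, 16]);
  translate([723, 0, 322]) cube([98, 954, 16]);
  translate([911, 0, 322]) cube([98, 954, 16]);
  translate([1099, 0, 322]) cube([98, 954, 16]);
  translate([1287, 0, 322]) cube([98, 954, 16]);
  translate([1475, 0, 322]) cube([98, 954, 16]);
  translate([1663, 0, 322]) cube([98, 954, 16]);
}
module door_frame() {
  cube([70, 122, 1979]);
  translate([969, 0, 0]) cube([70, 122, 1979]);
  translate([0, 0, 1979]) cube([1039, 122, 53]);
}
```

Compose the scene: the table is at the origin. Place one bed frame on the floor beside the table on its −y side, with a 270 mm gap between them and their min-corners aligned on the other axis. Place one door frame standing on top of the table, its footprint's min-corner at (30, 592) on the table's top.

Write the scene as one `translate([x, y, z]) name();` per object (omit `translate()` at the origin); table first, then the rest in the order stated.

table();
translate([0, -1224, 0]) bed_frame();
translate([30, 592, 758]) door_frame();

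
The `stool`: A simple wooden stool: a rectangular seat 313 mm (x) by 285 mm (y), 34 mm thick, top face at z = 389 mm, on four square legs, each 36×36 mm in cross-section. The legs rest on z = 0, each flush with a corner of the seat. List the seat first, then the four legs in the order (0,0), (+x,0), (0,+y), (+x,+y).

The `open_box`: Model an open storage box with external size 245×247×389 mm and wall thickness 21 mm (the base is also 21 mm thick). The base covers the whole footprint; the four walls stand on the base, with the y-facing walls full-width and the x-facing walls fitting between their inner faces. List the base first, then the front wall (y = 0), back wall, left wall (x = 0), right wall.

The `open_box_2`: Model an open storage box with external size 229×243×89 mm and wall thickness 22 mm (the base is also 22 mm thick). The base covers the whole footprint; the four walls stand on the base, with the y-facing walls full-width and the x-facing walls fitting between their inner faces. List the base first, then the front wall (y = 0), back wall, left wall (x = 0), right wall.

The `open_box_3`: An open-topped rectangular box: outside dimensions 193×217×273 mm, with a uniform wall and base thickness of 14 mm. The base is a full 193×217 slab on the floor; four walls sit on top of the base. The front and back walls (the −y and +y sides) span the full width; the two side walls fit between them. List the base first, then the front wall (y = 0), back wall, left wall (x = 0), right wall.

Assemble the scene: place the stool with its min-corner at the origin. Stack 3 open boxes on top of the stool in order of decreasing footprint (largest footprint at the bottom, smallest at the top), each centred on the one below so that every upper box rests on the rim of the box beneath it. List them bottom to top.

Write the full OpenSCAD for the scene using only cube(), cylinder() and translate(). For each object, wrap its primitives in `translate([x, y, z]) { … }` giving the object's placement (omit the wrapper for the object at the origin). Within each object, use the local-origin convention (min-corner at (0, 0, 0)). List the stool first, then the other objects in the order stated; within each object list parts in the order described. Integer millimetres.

translate([0, 0, 355]) cube([313, 285, 34]);
cube([36, 36, 355]);
translate([277, 0, 0]) cube([36, 36, 355]);
translate([0, 249, 0]) cube([36, 36, 355]);
translate([277, 249, 0]) cube([36, 36, 355]);
translate([34, 19, 389]) {
  cube([245, 247, 21]);
  translate([0, 0, 21]) cube([245, 21, 368]);
  translate([0, 226, 21]) cube([245, 21, 368]);
  translate([0, 21, 21]) cube([21, 205, 368]);
  translate([224, 21, 21]) cube([21, 205, 368]);
}
translate([42, 21, 778]) {
  cube([229, 243, 22]);
  translate([0, 0, 22]) cube([229, 22, 67]);
  translate([0, 221, 22]) cube([229, 22, 67]);
  translate([0, 22, 22]) cube([22, 199, 67]);
  translate([207, 22, 22]) cube([22, 199, 67]);
}
translate([60, 34, 867]) {
  cube([193, 217, 14]);
  translate([0, 0, 14]) cube([193, 14, 259]);
  translate([0, 203, 14]) cube([193, 14, 259]);
  translate([0, 14, 14]) cube([14, 189, 259]);
  translate([179, 14, 14]) cube([14, 189, 259]);
}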